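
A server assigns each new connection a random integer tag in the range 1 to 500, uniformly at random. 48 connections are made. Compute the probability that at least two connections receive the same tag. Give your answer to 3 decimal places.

0.903

It's easier to compute the probability that all 48 are distinct.
P(all distinct) = 500/500 · 499/500 · ··· · 453/500 ≈ 0.097.
So the probability of at least one match is 1 − 0.097 = 0.903.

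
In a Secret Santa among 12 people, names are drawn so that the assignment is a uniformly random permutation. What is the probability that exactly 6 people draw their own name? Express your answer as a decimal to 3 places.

0.001

Choose which 6 of the 12 are fixed: C(12,6) = 924 ways.
The remaining 6 must have no fixed point: D(6) = 265.
P = 924·265/479001600 = 53/103680 ≈ 0.001.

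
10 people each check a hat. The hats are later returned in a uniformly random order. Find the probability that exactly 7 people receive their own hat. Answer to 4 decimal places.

Choose which 7 of the 10 are fixed: C(10,7) = 120 ways.
The remaining 3 must have no fixed point: D(3) = 2.
P = 120·2/3628800 = 1/15120 ≈ 0.0001.

0.0001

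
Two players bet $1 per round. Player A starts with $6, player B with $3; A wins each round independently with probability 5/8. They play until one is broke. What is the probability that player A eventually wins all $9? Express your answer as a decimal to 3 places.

0.963

Let r = q/p = (3/8)/(5/8) = 3/5. The recurrence P(i) = p·P(i+1) + q·P(i−1) with P(0)=0, P(9)=1 gives P(i) = (1 − r^i)/(1 − r^9).
P(6) = (1 − (3/5)^6) / (1 − (3/5)^9) = 19000/19729 ≈ 0.963.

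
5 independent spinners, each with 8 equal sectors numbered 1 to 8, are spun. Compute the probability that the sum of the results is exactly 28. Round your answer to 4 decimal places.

0.0449

There are 8^5 = 32768 equally likely outcomes.
The number of ordered 5-tuples from {1,…,8} summing to 28 is 1470.
P(sum = 28) = 1470/32768 = 735/16384 ≈ 0.0449.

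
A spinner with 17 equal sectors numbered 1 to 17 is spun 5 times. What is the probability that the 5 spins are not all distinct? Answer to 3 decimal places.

P(all 5 different) = 17/17 · 16/17 · ··· · 13/17 ≈ 0.523.
P(at least two equal) = 1 − 0.523 = 0.477.

0.477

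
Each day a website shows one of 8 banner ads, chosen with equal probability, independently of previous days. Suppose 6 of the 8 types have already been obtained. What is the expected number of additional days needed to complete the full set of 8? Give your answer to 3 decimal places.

Starting from 6 distinct types, each trial gives a new one with probability (8−i)/8 when i types are held, so the wait for the next new type is 8/(8−i).
E = 8/2 + 8/1 = 12 ≈ 12.000.

12.000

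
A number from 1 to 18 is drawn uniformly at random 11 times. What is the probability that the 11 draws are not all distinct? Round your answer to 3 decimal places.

0.980

P(all 11 different) = 18/18 · 17/18 · ··· · 8/18 ≈ 0.020.
P(at least two equal) = 1 − 0.020 = 0.980.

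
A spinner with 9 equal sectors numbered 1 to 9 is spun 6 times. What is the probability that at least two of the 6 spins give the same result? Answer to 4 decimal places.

0.8862

P(all 6 different) = 9/9 · 8/9 · ··· · 4/9 ≈ 0.1138.
P(at least two equal) = 1 − 0.1138 = 0.8862.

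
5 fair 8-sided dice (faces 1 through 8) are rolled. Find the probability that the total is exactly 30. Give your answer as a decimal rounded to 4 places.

0.0283

There are 8^5 = 32768 equally likely outcomes.
The number of ordered 5-tuples from {1,…,8} summing to 30 is 926.
P(sum = 30) = 926/32768 = 463/16384 ≈ 0.0283.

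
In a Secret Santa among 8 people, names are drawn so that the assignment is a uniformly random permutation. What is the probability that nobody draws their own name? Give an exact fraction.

This is the derangement probability: permutations of 8 with no fixed point.
D(8) = 8! · (1 − 1/1! + 1/2! − ··· + (−1)^8/8!) = 14833.
P = 14833/40320 = 2119/5760.

2119/5760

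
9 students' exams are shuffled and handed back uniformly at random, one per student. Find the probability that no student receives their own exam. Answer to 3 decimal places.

This is the derangement probability: permutations of 9 with no fixed point.
D(9) = 9! · (1 − 1/1! + 1/2! − ··· + (−1)^9/9!) = 133496.
P = 133496/362880 = 16687/45360 ≈ 0.368.

0.368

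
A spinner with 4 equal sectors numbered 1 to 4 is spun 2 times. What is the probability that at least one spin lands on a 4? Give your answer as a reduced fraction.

7/16

P(no spin lands on a 4) = (3/4)^2 = 9/16.
P(at least one) = 1 − 9/16 = 7/16.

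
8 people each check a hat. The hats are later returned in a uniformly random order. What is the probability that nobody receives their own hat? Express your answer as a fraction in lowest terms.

2119/5760

This is the derangement probability: permutations of 8 with no fixed point.
D(8) = 8! · (1 − 1/1! + 1/2! − ··· + (−1)^8/8!) = 14833.
P = 14833/40320 = 2119/5760.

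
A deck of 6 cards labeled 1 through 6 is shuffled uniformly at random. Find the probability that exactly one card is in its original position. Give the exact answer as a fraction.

Choose which one is fixed: C(6,1) = 6 ways.
The remaining 5 must have no fixed point: D(5) = 44.
P = 6·44/720 = 11/30.

11/30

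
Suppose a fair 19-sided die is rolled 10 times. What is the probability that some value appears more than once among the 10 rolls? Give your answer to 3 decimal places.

P(all 10 different) = 19/19 · 18/19 · ··· · 10/19 ≈ 0.055.
P(at least two equal) = 1 − 0.055 = 0.945.

0.945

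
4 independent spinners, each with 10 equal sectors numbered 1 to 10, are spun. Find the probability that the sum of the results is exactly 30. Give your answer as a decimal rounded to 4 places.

0.0282

There are 10^4 = 10000 equally likely outcomes.
The number of ordered 4-tuples from {1,…,10} summing to 30 is 282.
P(sum = 30) = 282/10000 = 141/5000 ≈ 0.0282.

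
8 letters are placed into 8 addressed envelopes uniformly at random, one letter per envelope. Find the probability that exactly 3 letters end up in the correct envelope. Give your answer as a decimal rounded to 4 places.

Choose which 3 of the 8 are fixed: C(8,3) = 56 ways.
The remaining 5 must have no fixed point: D(5) = 44.
P = 56·44/40320 = 11/180 ≈ 0.0611.

0.0611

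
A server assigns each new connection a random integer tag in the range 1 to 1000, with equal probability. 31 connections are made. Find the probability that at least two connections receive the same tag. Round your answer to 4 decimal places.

It's easier to compute the probability that all 31 are distinct.
P(all distinct) = 1000/1000 · 999/1000 · ··· · 970/1000 ≈ 0.6251.
So the probability of at least one match is 1 − 0.6251 = 0.3749.

0.3749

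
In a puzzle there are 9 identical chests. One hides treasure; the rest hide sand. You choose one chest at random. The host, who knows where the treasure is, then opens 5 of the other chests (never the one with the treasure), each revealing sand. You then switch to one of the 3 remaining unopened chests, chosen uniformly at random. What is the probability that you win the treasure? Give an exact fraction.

Your original chest holds the treasure with probability 1/9, so the other 8 collectively hold it with probability 8/9.
The host can always find 5 empty chests to open, so the reveals don't change that 8/9; it is now spread over the 3 remaining unopened chests.
P(win by switching) = (8/9) · (1/3) = 8/27.

8/27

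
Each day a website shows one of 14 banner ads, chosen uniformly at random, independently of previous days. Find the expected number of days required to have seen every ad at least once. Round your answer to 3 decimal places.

After i distinct types are collected, each trial gives a new one with probability (14−i)/14, so the expected wait for the next new type is 14/(14−i).
E = 14/14 + 14/13 + 14/12 + 14/11 + 14/10 + 14/9 + 14/8 + 14/7 + 14/6 + 14/5 + 14/4 + 14/3 + 14/2 + 14/1 = 1171733/25740 ≈ 45.522.

45.522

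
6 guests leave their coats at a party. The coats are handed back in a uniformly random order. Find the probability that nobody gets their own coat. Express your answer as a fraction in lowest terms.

53/144

This is the derangement probability: permutations of 6 with no fixed point.
D(6) = 6! · (1 − 1/1! + 1/2! − ··· + (−1)^6/6!) = 265.
P = 265/720 = 53/144.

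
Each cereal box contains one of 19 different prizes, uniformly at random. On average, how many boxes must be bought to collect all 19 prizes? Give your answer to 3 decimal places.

After i distinct types are collected, each trial gives a new one with probability (19−i)/19, so the expected wait for the next new type is 19/(19−i).
E = 19/19 + 19/18 + 19/17 + 19/16 + 19/15 + 19/14 + 19/13 + 19/12 + 19/11 + 19/10 + 19/9 + 19/8 + 19/7 + 19/6 + 19/5 + 19/4 + 19/3 + 19/2 + 19/1 = 275295799/4084080 ≈ 67.407.

67.407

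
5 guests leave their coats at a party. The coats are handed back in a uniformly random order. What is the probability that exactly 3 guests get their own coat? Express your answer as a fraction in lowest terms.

1/12

Choose which 3 of the 5 are fixed: C(5,3) = 10 ways.
The remaining 2 must have no fixed point: D(2) = 1.
P = 10·1/120 = 1/12.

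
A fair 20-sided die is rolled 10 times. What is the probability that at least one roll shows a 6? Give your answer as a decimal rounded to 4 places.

P(no roll shows a 6) = (19/20)^10 ≈ 0.5987.
P(at least one) = 1 − 0.5987 = 0.4013.

0.4013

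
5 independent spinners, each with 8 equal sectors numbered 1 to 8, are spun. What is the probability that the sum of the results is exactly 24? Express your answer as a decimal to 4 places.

0.0726

There are 8^5 = 32768 equally likely outcomes.
The number of ordered 5-tuples from {1,…,8} summing to 24 is 2380.
P(sum = 24) = 2380/32768 = 595/8192 ≈ 0.0726.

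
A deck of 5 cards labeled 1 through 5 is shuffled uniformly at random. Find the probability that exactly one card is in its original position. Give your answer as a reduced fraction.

Choose which one is fixed: C(5,1) = 5 ways.
The remaining 4 must have no fixed point: D(4) = 9.
P = 5·9/120 = 3/8.

3/8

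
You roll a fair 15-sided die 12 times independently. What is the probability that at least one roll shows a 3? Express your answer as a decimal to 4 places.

0.5630

P(no roll shows a 3) = (14/15)^12 ≈ 0.4370.
P(at least one) = 1 − 0.4370 = 0.5630.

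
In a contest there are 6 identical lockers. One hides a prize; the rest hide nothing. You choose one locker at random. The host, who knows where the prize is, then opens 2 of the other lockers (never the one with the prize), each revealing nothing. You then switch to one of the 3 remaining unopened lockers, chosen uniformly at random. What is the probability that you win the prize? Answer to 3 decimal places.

Your original locker holds the prize with probability 1/6, so the other 5 collectively hold it with probability 5/6.
The host can always find 2 empty lockers to open, so the reveals don't change that 5/6; it is now spread over the 3 remaining unopened lockers.
P(win by switching) = (5/6) · (1/3) = 5/18 ≈ 0.278.

0.278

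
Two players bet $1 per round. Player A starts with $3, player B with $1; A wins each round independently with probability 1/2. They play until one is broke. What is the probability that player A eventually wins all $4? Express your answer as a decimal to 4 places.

0.7500

With a fair step, P(i) = ½P(i−1) + ½P(i+1) with P(0)=0, P(4)=1 has the linear solution P(i) = i/4.
P(3) = 3/4 ≈ 0.7500.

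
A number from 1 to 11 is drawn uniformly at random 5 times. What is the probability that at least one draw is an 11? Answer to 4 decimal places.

0.3791

P(no draw is an 11) = (10/11)^5 ≈ 0.6209.
P(at least one) = 1 − 0.6209 = 0.3791.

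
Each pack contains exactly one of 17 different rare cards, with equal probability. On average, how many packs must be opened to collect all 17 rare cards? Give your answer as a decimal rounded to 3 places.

After i distinct types are collected, each trial gives a new one with probability (17−i)/17, so the expected wait for the next new type is 17/(17−i).
E = 17/17 + 17/16 + 17/15 + 17/14 + 17/13 + 17/12 + 17/11 + 17/10 + 17/9 + 17/8 + 17/7 + 17/6 + 17/5 + 17/4 + 17/3 + 17/2 + 17/1 = 42142223/720720 ≈ 58.472.

58.472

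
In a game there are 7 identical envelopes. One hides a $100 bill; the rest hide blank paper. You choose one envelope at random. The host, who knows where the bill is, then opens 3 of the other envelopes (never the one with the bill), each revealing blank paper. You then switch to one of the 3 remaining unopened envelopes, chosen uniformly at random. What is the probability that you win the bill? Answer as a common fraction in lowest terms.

2/7

Your original envelope holds the bill with probability 1/7, so the other 6 collectively hold it with probability 6/7.
The host can always find 3 empty envelopes to open, so the reveals don't change that 6/7; it is now spread over the 3 remaining unopened envelopes.
P(win by switching) = (6/7) · (1/3) = 2/7.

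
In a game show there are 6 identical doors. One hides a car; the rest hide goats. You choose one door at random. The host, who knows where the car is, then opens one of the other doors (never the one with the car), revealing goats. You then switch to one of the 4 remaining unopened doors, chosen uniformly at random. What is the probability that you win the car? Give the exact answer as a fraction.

5/24

Your original door holds the car with probability 1/6, so the other 5 collectively hold it with probability 5/6.
The host can always find an empty door to open, so this doesn't change that 5/6; it is now spread over the 4 remaining unopened doors.
P(win by switching) = (5/6) · (1/4) = 5/24.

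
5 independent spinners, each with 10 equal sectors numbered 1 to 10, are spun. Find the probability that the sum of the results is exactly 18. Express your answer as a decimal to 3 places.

0.022

There are 10^5 = 100000 equally likely outcomes.
The number of ordered 5-tuples from {1,…,10} summing to 18 is 2205.
P(sum = 18) = 2205/100000 = 441/20000 ≈ 0.022.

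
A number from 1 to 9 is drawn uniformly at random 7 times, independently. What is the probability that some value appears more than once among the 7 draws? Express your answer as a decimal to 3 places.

0.962

P(all 7 different) = 9/9 · 8/9 · ··· · 3/9 ≈ 0.038.
P(at least two equal) = 1 − 0.038 = 0.962.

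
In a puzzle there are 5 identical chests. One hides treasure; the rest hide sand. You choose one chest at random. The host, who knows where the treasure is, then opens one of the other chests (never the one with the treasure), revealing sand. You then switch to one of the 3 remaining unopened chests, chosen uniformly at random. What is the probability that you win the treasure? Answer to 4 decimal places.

0.2667

Your original chest holds the treasure with probability 1/5, so the other 4 collectively hold it with probability 4/5.
The host can always find an empty chest to open, so this doesn't change that 4/5; it is now spread over the 3 remaining unopened chests.
P(win by switching) = (4/5) · (1/3) = 4/15 ≈ 0.2667.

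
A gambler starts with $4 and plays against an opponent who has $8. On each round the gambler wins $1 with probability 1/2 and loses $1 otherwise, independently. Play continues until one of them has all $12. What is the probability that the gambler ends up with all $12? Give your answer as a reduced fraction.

1/3

With a fair step, P(i) = ½P(i−1) + ½P(i+1) with P(0)=0, P(12)=1 has the linear solution P(i) = i/12.
P(4) = 4/12 = 1/3.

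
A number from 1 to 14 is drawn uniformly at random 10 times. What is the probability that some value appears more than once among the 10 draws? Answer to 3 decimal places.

0.987

P(all 10 different) = 14/14 · 13/14 · ··· · 5/14 ≈ 0.013.
P(at least two equal) = 1 − 0.013 = 0.987.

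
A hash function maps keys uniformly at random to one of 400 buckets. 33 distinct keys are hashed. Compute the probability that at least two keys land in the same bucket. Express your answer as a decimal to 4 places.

0.7426

It's easier to compute the probability that all 33 are distinct.
P(all distinct) = 400/400 · 399/400 · ··· · 368/400 ≈ 0.2574.
So the probability of at least one match is 1 − 0.2574 = 0.7426.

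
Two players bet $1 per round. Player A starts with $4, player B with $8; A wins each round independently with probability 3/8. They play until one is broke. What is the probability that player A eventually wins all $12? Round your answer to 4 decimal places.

0.0147

Let r = q/p = (5/8)/(3/8) = 5/3. The recurrence P(i) = p·P(i+1) + q·P(i−1) with P(0)=0, P(12)=1 gives P(i) = (1 − r^i)/(1 − r^12).
P(4) = (1 − (5/3)^4) / (1 − (5/3)^12) = 6561/447811 ≈ 0.0147.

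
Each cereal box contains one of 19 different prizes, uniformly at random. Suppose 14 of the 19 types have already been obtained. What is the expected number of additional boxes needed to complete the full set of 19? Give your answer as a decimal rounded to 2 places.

Starting from 14 distinct types, each trial gives a new one with probability (19−i)/19 when i types are held, so the wait for the next new type is 19/(19−i).
E = 19/5 + 19/4 + 19/3 + 19/2 + 19/1 = 2603/60 ≈ 43.38.

43.38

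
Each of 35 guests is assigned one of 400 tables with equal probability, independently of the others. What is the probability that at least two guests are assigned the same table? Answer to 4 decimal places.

0.7839

It's easier to compute the probability that all 35 are distinct.
P(all distinct) = 400/400 · 399/400 · ··· · 366/400 ≈ 0.2161.
So the probability of at least one match is 1 − 0.2161 = 0.7839.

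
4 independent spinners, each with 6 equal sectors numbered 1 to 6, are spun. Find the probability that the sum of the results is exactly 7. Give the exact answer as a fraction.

There are 6^4 = 1296 equally likely outcomes.
The number of ordered 4-tuples from {1,…,6} summing to 7 is 20.
P(sum = 7) = 20/1296 = 5/324.

5/324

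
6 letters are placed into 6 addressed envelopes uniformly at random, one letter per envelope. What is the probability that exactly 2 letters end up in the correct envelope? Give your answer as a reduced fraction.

3/16

Choose which 2 of the 6 are fixed: C(6,2) = 15 ways.
The remaining 4 must have no fixed point: D(4) = 9.
P = 15·9/720 = 3/16.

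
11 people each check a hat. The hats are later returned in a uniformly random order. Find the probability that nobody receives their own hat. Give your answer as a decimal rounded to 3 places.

This is the derangement probability: permutations of 11 with no fixed point.
D(11) = 11! · (1 − 1/1! + 1/2! − ··· + (−1)^11/11!) = 14684570.
P = 14684570/39916800 = 1468457/3991680 ≈ 0.368.

0.368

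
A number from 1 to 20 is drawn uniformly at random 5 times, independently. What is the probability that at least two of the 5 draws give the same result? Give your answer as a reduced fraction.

P(all 5 different) = 20/20 · 19/20 · ··· · 16/20 = 2907/5000.
P(at least two equal) = 1 − 2907/5000 = 2093/5000.

2093/5000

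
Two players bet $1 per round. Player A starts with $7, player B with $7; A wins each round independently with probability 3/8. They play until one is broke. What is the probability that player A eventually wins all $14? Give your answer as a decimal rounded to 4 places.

0.0272

Let r = q/p = (5/8)/(3/8) = 5/3. The recurrence P(i) = p·P(i+1) + q·P(i−1) with P(0)=0, P(14)=1 gives P(i) = (1 − r^i)/(1 − r^14).
P(7) = (1 − (5/3)^7) / (1 − (5/3)^14) = 2187/80312 ≈ 0.0272.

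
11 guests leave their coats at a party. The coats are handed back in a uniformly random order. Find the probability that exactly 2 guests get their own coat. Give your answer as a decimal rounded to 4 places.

0.1839

Choose which 2 of the 11 are fixed: C(11,2) = 55 ways.
The remaining 9 must have no fixed point: D(9) = 133496.
P = 55·133496/39916800 = 16687/90720 ≈ 0.1839.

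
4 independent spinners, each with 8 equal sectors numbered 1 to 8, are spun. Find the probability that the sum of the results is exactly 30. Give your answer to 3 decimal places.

0.002

There are 8^4 = 4096 equally likely outcomes.
The number of ordered 4-tuples from {1,…,8} summing to 30 is 10.
P(sum = 30) = 10/4096 = 5/2048 ≈ 0.002.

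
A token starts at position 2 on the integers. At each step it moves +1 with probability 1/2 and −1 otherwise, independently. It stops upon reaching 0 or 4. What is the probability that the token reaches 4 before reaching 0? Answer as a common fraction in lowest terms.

With a fair step, P(i) = ½P(i−1) + ½P(i+1) with P(0)=0, P(4)=1 has the linear solution P(i) = i/4.
P(2) = 2/4 = 1/2.

1/2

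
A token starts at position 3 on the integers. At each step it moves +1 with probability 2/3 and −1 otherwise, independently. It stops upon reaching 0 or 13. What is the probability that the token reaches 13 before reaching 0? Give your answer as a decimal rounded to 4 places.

Let r = q/p = (1/3)/(2/3) = 1/2. The recurrence P(i) = p·P(i+1) + q·P(i−1) with P(0)=0, P(13)=1 gives P(i) = (1 − r^i)/(1 − r^13).
P(3) = (1 − (1/2)^3) / (1 − (1/2)^13) = 7168/8191 ≈ 0.8751.

0.8751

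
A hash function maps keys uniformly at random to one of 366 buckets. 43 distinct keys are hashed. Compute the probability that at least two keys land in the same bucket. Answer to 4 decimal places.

0.9234

It's easier to compute the probability that all 43 are distinct.
P(all distinct) = 366/366 · 365/366 · ··· · 324/366 ≈ 0.0766.
So the probability of at least one match is 1 − 0.0766 = 0.9234.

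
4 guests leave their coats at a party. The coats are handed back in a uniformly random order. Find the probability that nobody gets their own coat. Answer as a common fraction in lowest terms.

This is the derangement probability: permutations of 4 with no fixed point.
D(4) = 4! · (1 − 1/1! + 1/2! − ··· + (−1)^4/4!) = 9.
P = 9/24 = 3/8.

3/8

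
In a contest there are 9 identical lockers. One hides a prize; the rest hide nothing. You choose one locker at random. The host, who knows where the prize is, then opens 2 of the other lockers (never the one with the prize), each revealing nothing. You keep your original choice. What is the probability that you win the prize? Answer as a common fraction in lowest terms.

1/9

The host can always open 2 empty lockers regardless of your choice, so the reveals give no information about your original locker.
P(win by staying) = 1/9.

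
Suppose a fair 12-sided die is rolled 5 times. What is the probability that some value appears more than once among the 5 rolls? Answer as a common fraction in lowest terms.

P(all 5 different) = 12/12 · 11/12 · ··· · 8/12 = 55/144.
P(at least two equal) = 1 − 55/144 = 89/144.

89/144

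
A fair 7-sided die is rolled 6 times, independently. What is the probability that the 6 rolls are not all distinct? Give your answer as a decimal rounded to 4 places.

0.9572

P(all 6 different) = 7/7 · 6/7 · ··· · 2/7 ≈ 0.0428.
P(at least two equal) = 1 − 0.0428 = 0.9572.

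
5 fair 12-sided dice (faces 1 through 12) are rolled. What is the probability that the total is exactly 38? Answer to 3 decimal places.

0.040

There are 12^5 = 248832 equally likely outcomes.
The number of ordered 5-tuples from {1,…,12} summing to 38 is 9945.
P(sum = 38) = 9945/248832 = 1105/27648 ≈ 0.040.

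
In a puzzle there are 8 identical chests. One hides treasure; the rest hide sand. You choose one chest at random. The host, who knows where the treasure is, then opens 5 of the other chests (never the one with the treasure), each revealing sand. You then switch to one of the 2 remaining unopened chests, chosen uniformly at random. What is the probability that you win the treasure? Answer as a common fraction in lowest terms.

Your original chest holds the treasure with probability 1/8, so the other 7 collectively hold it with probability 7/8.
The host can always find 5 empty chests to open, so the reveals don't change that 7/8; it is now spread over the 2 remaining unopened chests.
P(win by switching) = (7/8) · (1/2) = 7/16.

7/16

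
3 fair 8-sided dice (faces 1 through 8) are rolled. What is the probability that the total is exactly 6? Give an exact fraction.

There are 8^3 = 512 equally likely outcomes.
The number of ordered 3-tuples from {1,…,8} summing to 6 is 10.
P(sum = 6) = 10/512 = 5/256.

5/256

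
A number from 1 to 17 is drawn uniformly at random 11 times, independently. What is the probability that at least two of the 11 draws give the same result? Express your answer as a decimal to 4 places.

0.9856

P(all 11 different) = 17/17 · 16/17 · ··· · 7/17 ≈ 0.0144.
P(at least two equal) = 1 − 0.0144 = 0.9856.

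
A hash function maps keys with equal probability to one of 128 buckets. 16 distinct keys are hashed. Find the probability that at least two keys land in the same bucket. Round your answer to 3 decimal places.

0.624

It's easier to compute the probability that all 16 are distinct.
P(all distinct) = 128/128 · 127/128 · ··· · 113/128 ≈ 0.376.
So the probability of at least one match is 1 − 0.376 = 0.624.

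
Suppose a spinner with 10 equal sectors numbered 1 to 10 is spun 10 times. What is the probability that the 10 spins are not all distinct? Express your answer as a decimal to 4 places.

P(all 10 different) = 10/10 · 9/10 · ··· · 1/10 ≈ 0.0004.
P(at least two equal) = 1 − 0.0004 = 0.9996.

0.9996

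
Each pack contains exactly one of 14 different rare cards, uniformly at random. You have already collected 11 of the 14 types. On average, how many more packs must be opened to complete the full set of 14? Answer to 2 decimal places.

25.67

Starting from 11 distinct types, each trial gives a new one with probability (14−i)/14 when i types are held, so the wait for the next new type is 14/(14−i).
E = 14/3 + 14/2 + 14/1 = 77/3 ≈ 25.67.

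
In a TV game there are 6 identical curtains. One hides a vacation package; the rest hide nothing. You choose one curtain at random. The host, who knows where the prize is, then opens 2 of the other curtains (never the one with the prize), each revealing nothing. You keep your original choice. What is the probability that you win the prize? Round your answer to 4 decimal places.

0.1667

The host can always open 2 empty curtains regardless of your choice, so the reveals give no information about your original curtain.
P(win by staying) = 1/6 ≈ 0.1667.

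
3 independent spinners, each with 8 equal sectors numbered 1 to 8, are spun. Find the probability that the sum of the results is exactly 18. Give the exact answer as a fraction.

7/128

There are 8^3 = 512 equally likely outcomes.
The number of ordered 3-tuples from {1,…,8} summing to 18 is 28.
P(sum = 18) = 28/512 = 7/128.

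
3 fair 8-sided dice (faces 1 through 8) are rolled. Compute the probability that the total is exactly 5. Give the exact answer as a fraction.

There are 8^3 = 512 equally likely outcomes.
The number of ordered 3-tuples from {1,…,8} summing to 5 is 6.
P(sum = 5) = 6/512 = 3/256.

3/256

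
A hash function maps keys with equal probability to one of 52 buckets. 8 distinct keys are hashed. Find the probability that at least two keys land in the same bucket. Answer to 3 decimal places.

It's easier to compute the probability that all 8 are distinct.
P(all distinct) = 52/52 · 51/52 · ··· · 45/52 ≈ 0.568.
So the probability of at least one match is 1 − 0.568 = 0.432.

0.432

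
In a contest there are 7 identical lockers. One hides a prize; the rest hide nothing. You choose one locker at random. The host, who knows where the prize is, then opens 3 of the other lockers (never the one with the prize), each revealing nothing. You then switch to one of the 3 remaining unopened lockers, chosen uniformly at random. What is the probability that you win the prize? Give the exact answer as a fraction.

Your original locker holds the prize with probability 1/7, so the other 6 collectively hold it with probability 6/7.
The host can always find 3 empty lockers to open, so the reveals don't change that 6/7; it is now spread over the 3 remaining unopened lockers.
P(win by switching) = (6/7) · (1/3) = 2/7.

2/7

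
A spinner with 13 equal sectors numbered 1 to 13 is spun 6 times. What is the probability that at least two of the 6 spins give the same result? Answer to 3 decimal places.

0.744

P(all 6 different) = 13/13 · 12/13 · ··· · 8/13 ≈ 0.256.
P(at least two equal) = 1 − 0.256 = 0.744.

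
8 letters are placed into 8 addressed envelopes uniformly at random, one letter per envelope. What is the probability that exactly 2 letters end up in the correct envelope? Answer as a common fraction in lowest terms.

53/288

Choose which 2 of the 8 are fixed: C(8,2) = 28 ways.
The remaining 6 must have no fixed point: D(6) = 265.
P = 28·265/40320 = 53/288.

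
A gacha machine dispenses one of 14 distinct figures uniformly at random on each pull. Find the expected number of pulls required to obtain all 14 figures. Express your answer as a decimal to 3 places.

After i distinct types are collected, each trial gives a new one with probability (14−i)/14, so the expected wait for the next new type is 14/(14−i).
E = 14/14 + 14/13 + 14/12 + 14/11 + 14/10 + 14/9 + 14/8 + 14/7 + 14/6 + 14/5 + 14/4 + 14/3 + 14/2 + 14/1 = 1171733/25740 ≈ 45.522.

45.522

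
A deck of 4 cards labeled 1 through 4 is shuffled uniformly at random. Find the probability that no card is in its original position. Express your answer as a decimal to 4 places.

0.3750

This is the derangement probability: permutations of 4 with no fixed point.
D(4) = 4! · (1 − 1/1! + 1/2! − ··· + (−1)^4/4!) = 9.
P = 9/24 = 3/8 ≈ 0.3750.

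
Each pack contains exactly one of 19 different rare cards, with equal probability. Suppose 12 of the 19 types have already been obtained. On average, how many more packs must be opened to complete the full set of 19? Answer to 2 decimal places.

Starting from 12 distinct types, each trial gives a new one with probability (19−i)/19 when i types are held, so the wait for the next new type is 19/(19−i).
E = 19/7 + 19/6 + 19/5 + 19/4 + 19/3 + 19/2 + 19/1 = 6897/140 ≈ 49.26.

49.26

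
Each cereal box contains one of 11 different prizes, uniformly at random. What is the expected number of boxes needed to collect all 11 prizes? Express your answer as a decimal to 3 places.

After i distinct types are collected, each trial gives a new one with probability (11−i)/11, so the expected wait for the next new type is 11/(11−i).
E = 11/11 + 11/10 + 11/9 + 11/8 + 11/7 + 11/6 + 11/5 + 11/4 + 11/3 + 11/2 + 11/1 = 83711/2520 ≈ 33.219.

33.219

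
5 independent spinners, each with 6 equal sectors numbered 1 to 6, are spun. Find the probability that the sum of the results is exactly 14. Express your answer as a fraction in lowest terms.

There are 6^5 = 7776 equally likely outcomes.
The number of ordered 5-tuples from {1,…,6} summing to 14 is 540.
P(sum = 14) = 540/7776 = 5/72.

5/72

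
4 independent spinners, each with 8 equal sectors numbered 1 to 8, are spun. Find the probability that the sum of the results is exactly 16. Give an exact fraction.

315/4096

There are 8^4 = 4096 equally likely outcomes.
The number of ordered 4-tuples from {1,…,8} summing to 16 is 315.
P(sum = 16) = 315/4096.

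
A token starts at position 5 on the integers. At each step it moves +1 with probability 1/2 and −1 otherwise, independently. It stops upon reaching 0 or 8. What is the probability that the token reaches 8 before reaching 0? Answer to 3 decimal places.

With a fair step, P(i) = ½P(i−1) + ½P(i+1) with P(0)=0, P(8)=1 has the linear solution P(i) = i/8.
P(5) = 5/8 ≈ 0.625.

0.625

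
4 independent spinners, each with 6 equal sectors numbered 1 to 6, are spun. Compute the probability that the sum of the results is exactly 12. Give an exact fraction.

125/1296

There are 6^4 = 1296 equally likely outcomes.
The number of ordered 4-tuples from {1,…,6} summing to 12 is 125.
P(sum = 12) = 125/1296.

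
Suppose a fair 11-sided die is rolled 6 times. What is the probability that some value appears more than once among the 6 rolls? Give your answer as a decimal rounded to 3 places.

P(all 6 different) = 11/11 · 10/11 · ··· · 6/11 ≈ 0.188.
P(at least two equal) = 1 − 0.188 = 0.812.

0.812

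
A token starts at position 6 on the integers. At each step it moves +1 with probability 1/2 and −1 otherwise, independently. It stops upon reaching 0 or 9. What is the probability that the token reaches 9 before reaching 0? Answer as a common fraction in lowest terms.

With a fair step, P(i) = ½P(i−1) + ½P(i+1) with P(0)=0, P(9)=1 has the linear solution P(i) = i/9.
P(6) = 6/9 = 2/3.

2/3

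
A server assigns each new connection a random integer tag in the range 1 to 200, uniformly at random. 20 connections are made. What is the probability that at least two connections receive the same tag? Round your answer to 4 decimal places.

It's easier to compute the probability that all 20 are distinct.
P(all distinct) = 200/200 · 199/200 · ··· · 181/200 ≈ 0.3744.
So the probability of at least one match is 1 − 0.3744 = 0.6256.

0.6256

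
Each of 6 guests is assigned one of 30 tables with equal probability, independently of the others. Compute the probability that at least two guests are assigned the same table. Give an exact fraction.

1861/4500

It's easier to compute the probability that all 6 are distinct.
P(all distinct) = 30/30 · 29/30 · ··· · 25/30 = 2639/4500.
So the probability of at least one match is 1 − 2639/4500 = 1861/4500.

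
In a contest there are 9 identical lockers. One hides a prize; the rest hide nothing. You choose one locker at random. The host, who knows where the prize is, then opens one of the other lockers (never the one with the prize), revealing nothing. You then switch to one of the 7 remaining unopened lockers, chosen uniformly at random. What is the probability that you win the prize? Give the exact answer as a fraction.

Your original locker holds the prize with probability 1/9, so the other 8 collectively hold it with probability 8/9.
The host can always find an empty locker to open, so this doesn't change that 8/9; it is now spread over the 7 remaining unopened lockers.
P(win by switching) = (8/9) · (1/7) = 8/63.

8/63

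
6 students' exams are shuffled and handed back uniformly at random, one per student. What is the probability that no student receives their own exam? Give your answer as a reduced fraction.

53/144

This is the derangement probability: permutations of 6 with no fixed point.
D(6) = 6! · (1 − 1/1! + 1/2! − ··· + (−1)^6/6!) = 265.
P = 265/720 = 53/144.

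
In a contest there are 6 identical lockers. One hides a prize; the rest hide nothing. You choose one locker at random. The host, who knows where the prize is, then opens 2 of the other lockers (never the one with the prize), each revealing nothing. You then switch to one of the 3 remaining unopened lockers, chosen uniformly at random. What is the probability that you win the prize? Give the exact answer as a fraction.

5/18

Your original locker holds the prize with probability 1/6, so the other 5 collectively hold it with probability 5/6.
The host can always find 2 empty lockers to open, so the reveals don't change that 5/6; it is now spread over the 3 remaining unopened lockers.
P(win by switching) = (5/6) · (1/3) = 5/18.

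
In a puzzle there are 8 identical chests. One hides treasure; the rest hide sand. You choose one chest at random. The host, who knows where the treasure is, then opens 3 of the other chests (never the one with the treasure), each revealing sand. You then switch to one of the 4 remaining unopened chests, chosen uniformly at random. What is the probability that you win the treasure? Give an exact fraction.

7/32

Your original chest holds the treasure with probability 1/8, so the other 7 collectively hold it with probability 7/8.
The host can always find 3 empty chests to open, so the reveals don't change that 7/8; it is now spread over the 4 remaining unopened chests.
P(win by switching) = (7/8) · (1/4) = 7/32.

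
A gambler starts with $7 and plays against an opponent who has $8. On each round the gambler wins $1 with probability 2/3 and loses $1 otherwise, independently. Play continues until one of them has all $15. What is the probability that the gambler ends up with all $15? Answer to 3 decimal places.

0.992

Let r = q/p = (1/3)/(2/3) = 1/2. The recurrence P(i) = p·P(i+1) + q·P(i−1) with P(0)=0, P(15)=1 gives P(i) = (1 − r^i)/(1 − r^15).
P(7) = (1 − (1/2)^7) / (1 − (1/2)^15) = 32512/32767 ≈ 0.992.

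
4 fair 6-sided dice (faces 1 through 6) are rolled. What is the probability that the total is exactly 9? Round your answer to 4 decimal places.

0.0432

There are 6^4 = 1296 equally likely outcomes.
The number of ordered 4-tuples from {1,…,6} summing to 9 is 56.
P(sum = 9) = 56/1296 = 7/162 ≈ 0.0432.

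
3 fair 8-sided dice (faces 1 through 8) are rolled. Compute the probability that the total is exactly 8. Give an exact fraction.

There are 8^3 = 512 equally likely outcomes.
The number of ordered 3-tuples from {1,…,8} summing to 8 is 21.
P(sum = 8) = 21/512.

21/512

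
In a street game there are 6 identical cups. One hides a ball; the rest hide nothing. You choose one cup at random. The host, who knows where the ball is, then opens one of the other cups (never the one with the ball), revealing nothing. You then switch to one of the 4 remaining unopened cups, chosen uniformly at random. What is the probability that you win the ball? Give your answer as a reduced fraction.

5/24

Your original cup holds the ball with probability 1/6, so the other 5 collectively hold it with probability 5/6.
The host can always find an empty cup to open, so this doesn't change that 5/6; it is now spread over the 4 remaining unopened cups.
P(win by switching) = (5/6) · (1/4) = 5/24.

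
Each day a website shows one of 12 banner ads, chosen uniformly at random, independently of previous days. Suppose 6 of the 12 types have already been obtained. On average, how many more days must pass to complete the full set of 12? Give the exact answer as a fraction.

147/5

Starting from 6 distinct types, each trial gives a new one with probability (12−i)/12 when i types are held, so the wait for the next new type is 12/(12−i).
E = 12/6 + 12/5 + 12/4 + 12/3 + 12/2 + 12/1 = 147/5.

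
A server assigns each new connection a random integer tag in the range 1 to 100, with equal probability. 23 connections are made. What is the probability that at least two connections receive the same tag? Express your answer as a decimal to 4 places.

It's easier to compute the probability that all 23 are distinct.
P(all distinct) = 100/100 · 99/100 · ··· · 78/100 ≈ 0.0643.
So the probability of at least one match is 1 − 0.0643 = 0.9357.

0.9357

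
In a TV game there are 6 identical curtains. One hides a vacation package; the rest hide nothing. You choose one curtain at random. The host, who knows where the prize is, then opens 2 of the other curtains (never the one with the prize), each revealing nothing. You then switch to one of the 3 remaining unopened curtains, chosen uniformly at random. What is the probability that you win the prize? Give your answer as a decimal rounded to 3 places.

Your original curtain holds the prize with probability 1/6, so the other 5 collectively hold it with probability 5/6.
The host can always find 2 empty curtains to open, so the reveals don't change that 5/6; it is now spread over the 3 remaining unopened curtains.
P(win by switching) = (5/6) · (1/3) = 5/18 ≈ 0.278.

0.278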